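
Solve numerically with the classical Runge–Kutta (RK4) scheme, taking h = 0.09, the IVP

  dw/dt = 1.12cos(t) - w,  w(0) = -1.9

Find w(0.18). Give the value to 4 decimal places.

-1.4036

RK4: k1 = f(t_n, w_n); k2 = f(t_n + h/2, w_n + (h/2)·k1); k3 = f(t_n + h/2, w_n + (h/2)·k2); k4 = f(t_n + h, w_n + h·k3); w_{n+1} = w_n + (h/6)·(k1 + 2k2 + 2k3 + k4).
t=0.000000, w=-1.900000:
  k1 = f(0.000000, -1.900000) = 3.020000
  k2 = f(0.045000, -1.764100) = 2.882966
  k3 = f(0.045000, -1.770267) = 2.889133
  k4 = f(0.090000, -1.639978) = 2.755445
  w ← -1.900000 + (0.09/6)·(k1 + 2k2 + 2k3 + k4) = -1.640205
t=0.090000, w=-1.640205:
  k1 = f(0.090000, -1.640205) = 2.755672
  k2 = f(0.135000, -1.516200) = 2.626010
  k3 = f(0.135000, -1.522035) = 2.631844
  k4 = f(0.180000, -1.403339) = 2.505244
  w ← -1.640205 + (0.09/6)·(k1 + 2k2 + 2k3 + k4) = -1.403556
w(0.18) ≈ -1.4036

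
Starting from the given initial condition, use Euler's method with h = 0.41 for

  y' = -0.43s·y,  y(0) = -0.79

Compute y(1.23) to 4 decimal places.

Euler: y_{n+1} = y_n + h·f(s_n, y_n).
s=0.000000, y=-0.790000: f=0.000000 → y ← -0.790000 + 0.41·0.000000 = -0.790000
s=0.410000, y=-0.790000: f=0.139277 → y ← -0.790000 + 0.41·0.139277 = -0.732896
s=0.820000, y=-0.732896: f=0.258419 → y ← -0.732896 + 0.41·0.258419 = -0.626945
y(1.23) ≈ -0.6269

-0.6269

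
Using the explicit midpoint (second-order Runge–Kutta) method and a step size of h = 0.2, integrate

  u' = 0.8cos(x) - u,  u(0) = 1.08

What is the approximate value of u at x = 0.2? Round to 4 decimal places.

Midpoint: k1 = f(x_n, u_n); k2 = f(x_n + h/2, u_n + (h/2)·k1); u_{n+1} = u_n + h·k2.
x=0.000000, u=1.080000:
  k1 = f(0.000000, 1.080000) = -0.280000
  k2 = f(0.100000, 1.052000) = -0.255997
  u ← 1.080000 + 0.2·(-0.255997) = 1.028801
u(0.2) ≈ 1.0288

1.0288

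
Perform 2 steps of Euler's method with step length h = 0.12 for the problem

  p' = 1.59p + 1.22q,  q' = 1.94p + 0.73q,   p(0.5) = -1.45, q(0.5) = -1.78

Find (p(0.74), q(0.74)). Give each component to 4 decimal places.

Euler on (p,q): p_{n+1} = p_n + h·p', q_{n+1} = q_n + h·q'.
0.500000: (-1.450000, -1.780000); f=(-4.477100, -4.112400) → (-1.987252, -2.273488)
0.620000: (-1.987252, -2.273488); f=(-5.933386, -5.514915) → (-2.699258, -2.935278)
(p(0.74), q(0.74)) ≈ (-2.6993, -2.9353)

-2.6993, -2.9353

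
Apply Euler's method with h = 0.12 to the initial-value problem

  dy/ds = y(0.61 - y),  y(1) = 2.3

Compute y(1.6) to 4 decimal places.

Euler: y_{n+1} = y_n + h·f(s_n, y_n).
s=1.000000, y=2.300000: f=-3.887000 → y ← 2.300000 + 0.12·(-3.887000) = 1.833560
s=1.120000, y=1.833560: f=-2.243471 → y ← 1.833560 + 0.12·(-2.243471) = 1.564344
s=1.240000, y=1.564344: f=-1.492921 → y ← 1.564344 + 0.12·(-1.492921) = 1.385193
s=1.360000, y=1.385193: f=-1.073792 → y ← 1.385193 + 0.12·(-1.073792) = 1.256338
s=1.480000, y=1.256338: f=-0.812019 → y ← 1.256338 + 0.12·(-0.812019) = 1.158896
y(1.6) ≈ 1.1589

1.1589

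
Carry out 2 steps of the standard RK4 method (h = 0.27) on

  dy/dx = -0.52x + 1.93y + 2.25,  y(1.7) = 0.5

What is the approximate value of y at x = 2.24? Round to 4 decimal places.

2.6048

RK4: k1 = f(x_n, y_n); k2 = f(x_n + h/2, y_n + (h/2)·k1); k3 = f(x_n + h/2, y_n + (h/2)·k2); k4 = f(x_n + h, y_n + h·k3); y_{n+1} = y_n + (h/6)·(k1 + 2k2 + 2k3 + k4).
x=1.700000, y=0.500000:
  k1 = f(1.700000, 0.500000) = 2.331000
  k2 = f(1.835000, 0.814685) = 2.868142
  k3 = f(1.835000, 0.887199) = 3.008094
  k4 = f(1.970000, 1.312185) = 3.758118
  y ← 0.500000 + (0.27/6)·(k1 + 2k2 + 2k3 + k4) = 1.302872
x=1.970000, y=1.302872:
  k1 = f(1.970000, 1.302872) = 3.740142
  k2 = f(2.105000, 1.807791) = 4.644436
  k3 = f(2.105000, 1.929870) = 4.880050
  k4 = f(2.240000, 2.620485) = 6.142736
  y ← 1.302872 + (0.27/6)·(k1 + 2k2 + 2k3 + k4) = 2.604805
y(2.24) ≈ 2.6048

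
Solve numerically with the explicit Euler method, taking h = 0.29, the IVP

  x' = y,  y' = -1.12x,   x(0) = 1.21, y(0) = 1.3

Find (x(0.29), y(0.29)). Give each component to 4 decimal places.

1.5870, 0.9070

Euler on (x,y): x_{n+1} = x_n + h·x', y_{n+1} = y_n + h·y'.
0.000000: (1.210000, 1.300000); f=(1.300000, -1.355200) → (1.587000, 0.906992)
(x(0.29), y(0.29)) ≈ (1.5870, 0.9070)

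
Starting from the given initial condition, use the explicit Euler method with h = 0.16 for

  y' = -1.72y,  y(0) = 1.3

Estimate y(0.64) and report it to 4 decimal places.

0.3588

Euler: y_{n+1} = y_n + h·f(x_n, y_n).
x=0.000000, y=1.300000: f=-2.236000 → y ← 1.300000 + 0.16·(-2.236000) = 0.942240
x=0.160000, y=0.942240: f=-1.620653 → y ← 0.942240 + 0.16·(-1.620653) = 0.682936
x=0.320000, y=0.682936: f=-1.174649 → y ← 0.682936 + 0.16·(-1.174649) = 0.494992
x=0.480000, y=0.494992: f=-0.851386 → y ← 0.494992 + 0.16·(-0.851386) = 0.358770
y(0.64) ≈ 0.3588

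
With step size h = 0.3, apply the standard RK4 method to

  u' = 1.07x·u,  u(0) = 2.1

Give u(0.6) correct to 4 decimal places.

2.5460

RK4: k1 = f(x_n, u_n); k2 = f(x_n + h/2, u_n + (h/2)·k1); k3 = f(x_n + h/2, u_n + (h/2)·k2); k4 = f(x_n + h, u_n + h·k3); u_{n+1} = u_n + (h/6)·(k1 + 2k2 + 2k3 + k4).
x=0.000000, u=2.100000:
  k1 = f(0.000000, 2.100000) = 0.000000
  k2 = f(0.150000, 2.100000) = 0.337050
  k3 = f(0.150000, 2.150558) = 0.345164
  k4 = f(0.300000, 2.203549) = 0.707339
  u ← 2.100000 + (0.3/6)·(k1 + 2k2 + 2k3 + k4) = 2.203588
x=0.300000, u=2.203588:
  k1 = f(0.300000, 2.203588) = 0.707352
  k2 = f(0.450000, 2.309691) = 1.112116
  k3 = f(0.450000, 2.370406) = 1.141350
  k4 = f(0.600000, 2.545994) = 1.634528
  u ← 2.203588 + (0.3/6)·(k1 + 2k2 + 2k3 + k4) = 2.546029
u(0.6) ≈ 2.5460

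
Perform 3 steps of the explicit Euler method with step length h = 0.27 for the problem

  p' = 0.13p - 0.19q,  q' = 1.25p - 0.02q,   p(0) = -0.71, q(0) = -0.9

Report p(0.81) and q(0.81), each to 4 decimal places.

-0.6079, -1.5747

Euler on (p,q): p_{n+1} = p_n + h·p', q_{n+1} = q_n + h·q'.
0.000000: (-0.710000, -0.900000); f=(0.078700, -0.869500) → (-0.688751, -1.134765)
0.270000: (-0.688751, -1.134765); f=(0.126068, -0.838243) → (-0.654713, -1.361091)
0.540000: (-0.654713, -1.361091); f=(0.173495, -0.791169) → (-0.607869, -1.574706)
(p(0.81), q(0.81)) ≈ (-0.6079, -1.5747)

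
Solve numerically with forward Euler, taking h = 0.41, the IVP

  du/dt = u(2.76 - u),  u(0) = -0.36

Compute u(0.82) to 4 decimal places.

-2.0250

Euler: u_{n+1} = u_n + h·f(t_n, u_n).
t=0.000000, u=-0.360000: f=-1.123200 → u ← -0.360000 + 0.41·(-1.123200) = -0.820512
t=0.410000, u=-0.820512: f=-2.937853 → u ← -0.820512 + 0.41·(-2.937853) = -2.025032
u(0.82) ≈ -2.0250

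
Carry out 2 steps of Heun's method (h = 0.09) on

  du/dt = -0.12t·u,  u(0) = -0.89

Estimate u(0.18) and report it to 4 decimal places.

-0.8883

Heun: k1 = f(t_n, u_n); k2 = f(t_n + h, u_n + h·k1); u_{n+1} = u_n + (h/2)·(k1 + k2).
t=0.000000, u=-0.890000:
  k1 = f(0.000000, -0.890000) = 0.000000
  k2 = f(0.090000, -0.890000) = 0.009612
  u ← -0.890000 + (0.09/2)·(0.000000 + 0.009612) = -0.889567
t=0.090000, u=-0.889567:
  k1 = f(0.090000, -0.889567) = 0.009607
  k2 = f(0.180000, -0.888703) = 0.019196
  u ← -0.889567 + (0.09/2)·(0.009607 + 0.019196) = -0.888271
u(0.18) ≈ -0.8883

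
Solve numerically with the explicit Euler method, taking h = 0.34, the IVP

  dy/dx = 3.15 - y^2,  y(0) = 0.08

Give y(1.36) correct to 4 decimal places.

1.7747

Euler: y_{n+1} = y_n + h·f(x_n, y_n).
x=0.000000, y=0.080000: f=3.143600 → y ← 0.080000 + 0.34·3.143600 = 1.148824
x=0.340000, y=1.148824: f=1.830203 → y ← 1.148824 + 0.34·1.830203 = 1.771093
x=0.680000, y=1.771093: f=0.013229 → y ← 1.771093 + 0.34·0.013229 = 1.775591
x=1.020000, y=1.775591: f=-0.002723 → y ← 1.775591 + 0.34·(-0.002723) = 1.774665
y(1.36) ≈ 1.7747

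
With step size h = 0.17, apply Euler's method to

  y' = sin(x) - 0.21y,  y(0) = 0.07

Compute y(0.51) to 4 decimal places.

0.1472

Euler: y_{n+1} = y_n + h·f(x_n, y_n).
x=0.000000, y=0.070000: f=-0.014700 → y ← 0.070000 + 0.17·(-0.014700) = 0.067501
x=0.170000, y=0.067501: f=0.155007 → y ← 0.067501 + 0.17·0.155007 = 0.093852
x=0.340000, y=0.093852: f=0.313778 → y ← 0.093852 + 0.17·0.313778 = 0.147194
y(0.51) ≈ 0.1472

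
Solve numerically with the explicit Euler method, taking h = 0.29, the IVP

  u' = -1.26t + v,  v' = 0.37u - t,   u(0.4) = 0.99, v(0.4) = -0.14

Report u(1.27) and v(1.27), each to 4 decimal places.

0.0731, -0.4934

Euler on (u,v): u_{n+1} = u_n + h·u', v_{n+1} = v_n + h·v'.
0.400000: (0.990000, -0.140000); f=(-0.644000, -0.033700) → (0.803240, -0.149773)
0.690000: (0.803240, -0.149773); f=(-1.019173, -0.392801) → (0.507680, -0.263685)
0.980000: (0.507680, -0.263685); f=(-1.498485, -0.792158) → (0.073119, -0.493411)
(u(1.27), v(1.27)) ≈ (0.0731, -0.4934)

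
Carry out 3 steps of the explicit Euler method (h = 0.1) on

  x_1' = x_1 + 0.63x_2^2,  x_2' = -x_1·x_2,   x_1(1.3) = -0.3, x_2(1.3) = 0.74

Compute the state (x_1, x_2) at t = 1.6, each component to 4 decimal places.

Euler on (x_1,x_2): x_1_{n+1} = x_1_n + h·x_1', x_2_{n+1} = x_2_n + h·x_2'.
1.300000: (-0.300000, 0.740000); f=(0.044988, 0.222000) → (-0.295501, 0.762200)
1.400000: (-0.295501, 0.762200); f=(0.070497, 0.225231) → (-0.288452, 0.784723)
1.500000: (-0.288452, 0.784723); f=(0.099496, 0.226355) → (-0.278502, 0.807359)
(x_1(1.6), x_2(1.6)) ≈ (-0.2785, 0.8074)

-0.2785, 0.8074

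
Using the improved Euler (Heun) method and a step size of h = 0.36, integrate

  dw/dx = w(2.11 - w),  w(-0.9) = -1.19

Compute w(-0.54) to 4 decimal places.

Heun: k1 = f(x_n, w_n); k2 = f(x_n + h, w_n + h·k1); w_{n+1} = w_n + (h/2)·(k1 + k2).
x=-0.900000, w=-1.190000:
  k1 = f(-0.900000, -1.190000) = -3.927000
  k2 = f(-0.540000, -2.603720) = -12.273207
  w ← -1.190000 + (0.36/2)·(-3.927000 + (-12.273207)) = -4.106037
w(-0.54) ≈ -4.1060

-4.1060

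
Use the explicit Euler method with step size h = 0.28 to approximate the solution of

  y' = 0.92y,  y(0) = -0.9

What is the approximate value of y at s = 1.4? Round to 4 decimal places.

Euler: y_{n+1} = y_n + h·f(s_n, y_n).
s=0.000000, y=-0.900000: f=-0.828000 → y ← -0.900000 + 0.28·(-0.828000) = -1.131840
s=0.280000, y=-1.131840: f=-1.041293 → y ← -1.131840 + 0.28·(-1.041293) = -1.423402
s=0.560000, y=-1.423402: f=-1.309530 → y ← -1.423402 + 0.28·(-1.309530) = -1.790070
s=0.840000, y=-1.790070: f=-1.646865 → y ← -1.790070 + 0.28·(-1.646865) = -2.251192
s=1.120000, y=-2.251192: f=-2.071097 → y ← -2.251192 + 0.28·(-2.071097) = -2.831100
y(1.4) ≈ -2.8311

-2.8311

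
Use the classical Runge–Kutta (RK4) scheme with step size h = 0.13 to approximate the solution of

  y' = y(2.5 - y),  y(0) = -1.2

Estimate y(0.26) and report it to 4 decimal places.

RK4: k1 = f(x_n, y_n); k2 = f(x_n + h/2, y_n + (h/2)·k1); k3 = f(x_n + h/2, y_n + (h/2)·k2); k4 = f(x_n + h, y_n + h·k3); y_{n+1} = y_n + (h/6)·(k1 + 2k2 + 2k3 + k4).
x=0.000000, y=-1.200000:
  k1 = f(0.000000, -1.200000) = -4.440000
  k2 = f(0.065000, -1.488600) = -5.937430
  k3 = f(0.065000, -1.585933) = -6.480016
  k4 = f(0.130000, -2.042402) = -9.277411
  y ← -1.200000 + (0.13/6)·(k1 + 2k2 + 2k3 + k4) = -2.035300
x=0.130000, y=-2.035300:
  k1 = f(0.130000, -2.035300) = -9.230695
  k2 = f(0.195000, -2.635295) = -13.533018
  k3 = f(0.195000, -2.914946) = -15.784276
  k4 = f(0.260000, -4.087256) = -26.923799
  y ← -2.035300 + (0.13/6)·(k1 + 2k2 + 2k3 + k4) = -4.089063
y(0.26) ≈ -4.0891

-4.0891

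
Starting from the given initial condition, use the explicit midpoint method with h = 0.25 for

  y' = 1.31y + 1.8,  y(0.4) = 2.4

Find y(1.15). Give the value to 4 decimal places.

8.5688

Midpoint: k1 = f(x_n, y_n); k2 = f(x_n + h/2, y_n + (h/2)·k1); y_{n+1} = y_n + h·k2.
x=0.400000, y=2.400000:
  k1 = f(0.400000, 2.400000) = 4.944000
  k2 = f(0.525000, 3.018000) = 5.753580
  y ← 2.400000 + 0.25·5.753580 = 3.838395
x=0.650000, y=3.838395:
  k1 = f(0.650000, 3.838395) = 6.828297
  k2 = f(0.775000, 4.691932) = 7.946431
  y ← 3.838395 + 0.25·7.946431 = 5.825003
x=0.900000, y=5.825003:
  k1 = f(0.900000, 5.825003) = 9.430754
  k2 = f(1.025000, 7.003847) = 10.975040
  y ← 5.825003 + 0.25·10.975040 = 8.568763
y(1.15) ≈ 8.5688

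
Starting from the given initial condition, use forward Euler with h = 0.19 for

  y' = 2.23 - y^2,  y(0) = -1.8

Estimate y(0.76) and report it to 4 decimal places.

Euler: y_{n+1} = y_n + h·f(t_n, y_n).
t=0.000000, y=-1.800000: f=-1.010000 → y ← -1.800000 + 0.19·(-1.010000) = -1.991900
t=0.190000, y=-1.991900: f=-1.737666 → y ← -1.991900 + 0.19·(-1.737666) = -2.322056
t=0.380000, y=-2.322056: f=-3.161946 → y ← -2.322056 + 0.19·(-3.161946) = -2.922826
t=0.570000, y=-2.922826: f=-6.312913 → y ← -2.922826 + 0.19·(-6.312913) = -4.122280
y(0.76) ≈ -4.1223

-4.1223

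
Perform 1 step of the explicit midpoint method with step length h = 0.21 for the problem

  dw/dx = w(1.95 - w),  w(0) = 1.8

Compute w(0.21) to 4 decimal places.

1.8467

Midpoint: k1 = f(x_n, w_n); k2 = f(x_n + h/2, w_n + (h/2)·k1); w_{n+1} = w_n + h·k2.
x=0.000000, w=1.800000:
  k1 = f(0.000000, 1.800000) = 0.270000
  k2 = f(0.105000, 1.828350) = 0.222419
  w ← 1.800000 + 0.21·0.222419 = 1.846708
w(0.21) ≈ 1.8467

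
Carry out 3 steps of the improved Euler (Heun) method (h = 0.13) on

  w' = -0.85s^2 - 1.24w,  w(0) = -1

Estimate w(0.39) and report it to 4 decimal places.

Heun: k1 = f(s_n, w_n); k2 = f(s_n + h, w_n + h·k1); w_{n+1} = w_n + (h/2)·(k1 + k2).
s=0.000000, w=-1.000000:
  k1 = f(0.000000, -1.000000) = 1.240000
  k2 = f(0.130000, -0.838800) = 1.025747
  w ← -1.000000 + (0.13/2)·(1.240000 + 1.025747) = -0.852726
s=0.130000, w=-0.852726:
  k1 = f(0.130000, -0.852726) = 1.043016
  k2 = f(0.260000, -0.717134) = 0.831787
  w ← -0.852726 + (0.13/2)·(1.043016 + 0.831787) = -0.730864
s=0.260000, w=-0.730864:
  k1 = f(0.260000, -0.730864) = 0.848812
  k2 = f(0.390000, -0.620519) = 0.640158
  w ← -0.730864 + (0.13/2)·(0.848812 + 0.640158) = -0.634081
w(0.39) ≈ -0.6341

-0.6341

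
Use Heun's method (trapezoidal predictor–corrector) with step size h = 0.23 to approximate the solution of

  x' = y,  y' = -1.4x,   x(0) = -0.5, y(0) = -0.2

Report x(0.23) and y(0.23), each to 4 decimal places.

-0.5275, -0.0316

Heun on (x,y): k1 = f(s_n, state_n); k2 = f(s_n + h, state_n + h·k1); state_{n+1} = state_n + (h/2)·(k1 + k2).
0.000000: (-0.500000, -0.200000)
  k1 = (-0.200000, 0.700000)
  predictor → (-0.546000, -0.039000)
  k2 = (-0.039000, 0.764400)
  → (-0.527485, -0.031594)
(x(0.23), y(0.23)) ≈ (-0.5275, -0.0316)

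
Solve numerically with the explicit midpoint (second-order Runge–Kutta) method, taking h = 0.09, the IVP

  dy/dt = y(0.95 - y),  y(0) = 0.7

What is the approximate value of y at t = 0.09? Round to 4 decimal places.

Midpoint: k1 = f(t_n, y_n); k2 = f(t_n + h/2, y_n + (h/2)·k1); y_{n+1} = y_n + h·k2.
t=0.000000, y=0.700000:
  k1 = f(0.000000, 0.700000) = 0.175000
  k2 = f(0.045000, 0.707875) = 0.171394
  y ← 0.700000 + 0.09·0.171394 = 0.715425
y(0.09) ≈ 0.7154

0.7154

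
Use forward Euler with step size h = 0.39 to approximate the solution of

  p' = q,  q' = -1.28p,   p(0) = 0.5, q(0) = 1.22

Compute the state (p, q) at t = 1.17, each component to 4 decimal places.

Euler on (p,q): p_{n+1} = p_n + h·p', q_{n+1} = q_n + h·q'.
0.000000: (0.500000, 1.220000); f=(1.220000, -0.640000) → (0.975800, 0.970400)
0.390000: (0.975800, 0.970400); f=(0.970400, -1.249024) → (1.354256, 0.483281)
0.780000: (1.354256, 0.483281); f=(0.483281, -1.733448) → (1.542735, -0.192764)
(p(1.17), q(1.17)) ≈ (1.5427, -0.1928)

1.5427, -0.1928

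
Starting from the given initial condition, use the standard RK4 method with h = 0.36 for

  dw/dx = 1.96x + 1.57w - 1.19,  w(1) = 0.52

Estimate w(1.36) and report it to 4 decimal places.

RK4: k1 = f(x_n, w_n); k2 = f(x_n + h/2, w_n + (h/2)·k1); k3 = f(x_n + h/2, w_n + (h/2)·k2); k4 = f(x_n + h, w_n + h·k3); w_{n+1} = w_n + (h/6)·(k1 + 2k2 + 2k3 + k4).
x=1.000000, w=0.520000:
  k1 = f(1.000000, 0.520000) = 1.586400
  k2 = f(1.180000, 0.805552) = 2.387517
  k3 = f(1.180000, 0.949753) = 2.613912
  k4 = f(1.360000, 1.461008) = 3.769383
  w ← 0.520000 + (0.36/6)·(k1 + 2k2 + 2k3 + k4) = 1.441518
w(1.36) ≈ 1.4415

1.4415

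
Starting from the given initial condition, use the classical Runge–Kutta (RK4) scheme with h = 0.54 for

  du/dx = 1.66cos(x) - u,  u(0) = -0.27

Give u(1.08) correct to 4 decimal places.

0.7485

RK4: k1 = f(x_n, u_n); k2 = f(x_n + h/2, u_n + (h/2)·k1); k3 = f(x_n + h/2, u_n + (h/2)·k2); k4 = f(x_n + h, u_n + h·k3); u_{n+1} = u_n + (h/6)·(k1 + 2k2 + 2k3 + k4).
x=0.000000, u=-0.270000:
  k1 = f(0.000000, -0.270000) = 1.930000
  k2 = f(0.270000, 0.251100) = 1.348760
  k3 = f(0.270000, 0.094165) = 1.505695
  k4 = f(0.540000, 0.543075) = 0.880721
  u ← -0.270000 + (0.54/6)·(k1 + 2k2 + 2k3 + k4) = 0.496767
x=0.540000, u=0.496767:
  k1 = f(0.540000, 0.496767) = 0.927030
  k2 = f(0.810000, 0.747065) = 0.397503
  k3 = f(0.810000, 0.604092) = 0.540475
  k4 = f(1.080000, 0.788623) = -0.006218
  u ← 0.496767 + (0.54/6)·(k1 + 2k2 + 2k3 + k4) = 0.748476
u(1.08) ≈ 0.7485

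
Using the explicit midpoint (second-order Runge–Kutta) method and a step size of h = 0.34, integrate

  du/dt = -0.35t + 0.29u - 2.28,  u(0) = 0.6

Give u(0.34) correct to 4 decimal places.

Midpoint: k1 = f(t_n, u_n); k2 = f(t_n + h/2, u_n + (h/2)·k1); u_{n+1} = u_n + h·k2.
t=0.000000, u=0.600000:
  k1 = f(0.000000, 0.600000) = -2.106000
  k2 = f(0.170000, 0.241980) = -2.269326
  u ← 0.600000 + 0.34·(-2.269326) = -0.171571
u(0.34) ≈ -0.1716

-0.1716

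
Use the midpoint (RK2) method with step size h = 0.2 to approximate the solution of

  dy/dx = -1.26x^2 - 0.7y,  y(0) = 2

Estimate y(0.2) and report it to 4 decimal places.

Midpoint: k1 = f(x_n, y_n); k2 = f(x_n + h/2, y_n + (h/2)·k1); y_{n+1} = y_n + h·k2.
x=0.000000, y=2.000000:
  k1 = f(0.000000, 2.000000) = -1.400000
  k2 = f(0.100000, 1.860000) = -1.314600
  y ← 2.000000 + 0.2·(-1.314600) = 1.737080
y(0.2) ≈ 1.7371

1.7371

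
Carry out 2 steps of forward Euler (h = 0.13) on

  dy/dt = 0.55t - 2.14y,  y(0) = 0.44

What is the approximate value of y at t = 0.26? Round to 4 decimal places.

Euler: y_{n+1} = y_n + h·f(t_n, y_n).
t=0.000000, y=0.440000: f=-0.941600 → y ← 0.440000 + 0.13·(-0.941600) = 0.317592
t=0.130000, y=0.317592: f=-0.608147 → y ← 0.317592 + 0.13·(-0.608147) = 0.238533
y(0.26) ≈ 0.2385

0.2385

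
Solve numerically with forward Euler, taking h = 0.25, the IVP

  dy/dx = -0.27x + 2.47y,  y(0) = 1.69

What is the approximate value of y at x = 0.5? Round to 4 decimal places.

4.4047

Euler: y_{n+1} = y_n + h·f(x_n, y_n).
x=0.000000, y=1.690000: f=4.174300 → y ← 1.690000 + 0.25·4.174300 = 2.733575
x=0.250000, y=2.733575: f=6.684430 → y ← 2.733575 + 0.25·6.684430 = 4.404683
y(0.5) ≈ 4.4047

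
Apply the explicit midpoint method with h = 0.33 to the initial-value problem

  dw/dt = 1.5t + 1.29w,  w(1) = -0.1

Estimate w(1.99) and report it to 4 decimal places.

3.6324

Midpoint: k1 = f(t_n, w_n); k2 = f(t_n + h/2, w_n + (h/2)·k1); w_{n+1} = w_n + h·k2.
t=1.000000, w=-0.100000:
  k1 = f(1.000000, -0.100000) = 1.371000
  k2 = f(1.165000, 0.126215) = 1.910317
  w ← -0.100000 + 0.33·1.910317 = 0.530405
t=1.330000, w=0.530405:
  k1 = f(1.330000, 0.530405) = 2.679222
  k2 = f(1.495000, 0.972476) = 3.496995
  w ← 0.530405 + 0.33·3.496995 = 1.684413
t=1.660000, w=1.684413:
  k1 = f(1.660000, 1.684413) = 4.662893
  k2 = f(1.825000, 2.453790) = 5.902889
  w ← 1.684413 + 0.33·5.902889 = 3.632366
w(1.99) ≈ 3.6324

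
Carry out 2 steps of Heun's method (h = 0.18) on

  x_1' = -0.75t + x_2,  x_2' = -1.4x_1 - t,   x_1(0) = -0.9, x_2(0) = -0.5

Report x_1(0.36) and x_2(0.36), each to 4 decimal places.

Heun on (x_1,x_2): k1 = f(t_n, state_n); k2 = f(t_n + h, state_n + h·k1); state_{n+1} = state_n + (h/2)·(k1 + k2).
0.000000: (-0.900000, -0.500000)
  k1 = (-0.500000, 1.260000)
  predictor → (-0.990000, -0.273200)
  k2 = (-0.408200, 1.206000)
  → (-0.981738, -0.278060)
0.180000: (-0.981738, -0.278060)
  k1 = (-0.413060, 1.194433)
  predictor → (-1.056089, -0.063062)
  k2 = (-0.333062, 1.118524)
  → (-1.048889, -0.069894)
(x_1(0.36), x_2(0.36)) ≈ (-1.0489, -0.0699)

-1.0489, -0.0699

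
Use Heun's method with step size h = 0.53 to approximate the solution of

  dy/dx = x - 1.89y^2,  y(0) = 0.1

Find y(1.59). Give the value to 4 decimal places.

Heun: k1 = f(x_n, y_n); k2 = f(x_n + h, y_n + h·k1); y_{n+1} = y_n + (h/2)·(k1 + k2).
x=0.000000, y=0.100000:
  k1 = f(0.000000, 0.100000) = -0.018900
  k2 = f(0.530000, 0.089983) = 0.514697
  y ← 0.100000 + (0.53/2)·(-0.018900 + 0.514697) = 0.231386
x=0.530000, y=0.231386:
  k1 = f(0.530000, 0.231386) = 0.428810
  k2 = f(1.060000, 0.458656) = 0.662410
  y ← 0.231386 + (0.53/2)·(0.428810 + 0.662410) = 0.520560
x=1.060000, y=0.520560:
  k1 = f(1.060000, 0.520560) = 0.547843
  k2 = f(1.590000, 0.810917) = 0.347163
  y ← 0.520560 + (0.53/2)·(0.547843 + 0.347163) = 0.757736
y(1.59) ≈ 0.7577

0.7577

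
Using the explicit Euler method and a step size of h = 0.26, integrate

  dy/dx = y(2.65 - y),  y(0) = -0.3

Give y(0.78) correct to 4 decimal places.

Euler: y_{n+1} = y_n + h·f(x_n, y_n).
x=0.000000, y=-0.300000: f=-0.885000 → y ← -0.300000 + 0.26·(-0.885000) = -0.530100
x=0.260000, y=-0.530100: f=-1.685771 → y ← -0.530100 + 0.26·(-1.685771) = -0.968400
x=0.520000, y=-0.968400: f=-3.504061 → y ← -0.968400 + 0.26·(-3.504061) = -1.879456
y(0.78) ≈ -1.8795

-1.8795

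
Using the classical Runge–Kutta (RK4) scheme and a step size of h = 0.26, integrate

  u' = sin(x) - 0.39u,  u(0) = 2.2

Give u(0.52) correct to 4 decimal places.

RK4: k1 = f(x_n, u_n); k2 = f(x_n + h/2, u_n + (h/2)·k1); k3 = f(x_n + h/2, u_n + (h/2)·k2); k4 = f(x_n + h, u_n + h·k3); u_{n+1} = u_n + (h/6)·(k1 + 2k2 + 2k3 + k4).
x=0.000000, u=2.200000:
  k1 = f(0.000000, 2.200000) = -0.858000
  k2 = f(0.130000, 2.088460) = -0.684865
  k3 = f(0.130000, 2.110968) = -0.693643
  k4 = f(0.260000, 2.019653) = -0.530584
  u ← 2.200000 + (0.26/6)·(k1 + 2k2 + 2k3 + k4) = 2.020357
x=0.260000, u=2.020357:
  k1 = f(0.260000, 2.020357) = -0.530859
  k2 = f(0.390000, 1.951346) = -0.380836
  k3 = f(0.390000, 1.970849) = -0.388443
  k4 = f(0.520000, 1.919362) = -0.251671
  u ← 2.020357 + (0.26/6)·(k1 + 2k2 + 2k3 + k4) = 1.919777
u(0.52) ≈ 1.9198

1.9198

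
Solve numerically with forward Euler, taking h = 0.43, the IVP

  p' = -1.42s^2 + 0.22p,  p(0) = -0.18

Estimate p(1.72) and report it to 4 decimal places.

Euler: p_{n+1} = p_n + h·f(s_n, p_n).
s=0.000000, p=-0.180000: f=-0.039600 → p ← -0.180000 + 0.43·(-0.039600) = -0.197028
s=0.430000, p=-0.197028: f=-0.305904 → p ← -0.197028 + 0.43·(-0.305904) = -0.328567
s=0.860000, p=-0.328567: f=-1.122517 → p ← -0.328567 + 0.43·(-1.122517) = -0.811249
s=1.290000, p=-0.811249: f=-2.541497 → p ← -0.811249 + 0.43·(-2.541497) = -1.904093
p(1.72) ≈ -1.9041

-1.9041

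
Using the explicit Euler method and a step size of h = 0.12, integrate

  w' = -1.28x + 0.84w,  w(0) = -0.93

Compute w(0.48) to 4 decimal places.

-1.4838

Euler: w_{n+1} = w_n + h·f(x_n, w_n).
x=0.000000, w=-0.930000: f=-0.781200 → w ← -0.930000 + 0.12·(-0.781200) = -1.023744
x=0.120000, w=-1.023744: f=-1.013545 → w ← -1.023744 + 0.12·(-1.013545) = -1.145369
x=0.240000, w=-1.145369: f=-1.269310 → w ← -1.145369 + 0.12·(-1.269310) = -1.297687
x=0.360000, w=-1.297687: f=-1.550857 → w ← -1.297687 + 0.12·(-1.550857) = -1.483789
w(0.48) ≈ -1.4838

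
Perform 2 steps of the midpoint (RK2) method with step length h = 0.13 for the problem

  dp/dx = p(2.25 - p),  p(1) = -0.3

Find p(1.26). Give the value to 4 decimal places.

Midpoint: k1 = f(x_n, p_n); k2 = f(x_n + h/2, p_n + (h/2)·k1); p_{n+1} = p_n + h·k2.
x=1.000000, p=-0.300000:
  k1 = f(1.000000, -0.300000) = -0.765000
  k2 = f(1.065000, -0.349725) = -0.909189
  p ← -0.300000 + 0.13·(-0.909189) = -0.418195
x=1.130000, p=-0.418195:
  k1 = f(1.130000, -0.418195) = -1.115824
  k2 = f(1.195000, -0.490723) = -1.344936
  p ← -0.418195 + 0.13·(-1.344936) = -0.593036
p(1.26) ≈ -0.5930

-0.5930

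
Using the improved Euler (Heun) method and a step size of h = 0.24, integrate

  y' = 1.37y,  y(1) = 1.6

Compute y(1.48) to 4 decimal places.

3.0597

Heun: k1 = f(x_n, y_n); k2 = f(x_n + h, y_n + h·k1); y_{n+1} = y_n + (h/2)·(k1 + k2).
x=1.000000, y=1.600000:
  k1 = f(1.000000, 1.600000) = 2.192000
  k2 = f(1.240000, 2.126080) = 2.912730
  y ← 1.600000 + (0.24/2)·(2.192000 + 2.912730) = 2.212568
x=1.240000, y=2.212568:
  k1 = f(1.240000, 2.212568) = 3.031218
  k2 = f(1.480000, 2.940060) = 4.027882
  y ← 2.212568 + (0.24/2)·(3.031218 + 4.027882) = 3.059659
y(1.48) ≈ 3.0597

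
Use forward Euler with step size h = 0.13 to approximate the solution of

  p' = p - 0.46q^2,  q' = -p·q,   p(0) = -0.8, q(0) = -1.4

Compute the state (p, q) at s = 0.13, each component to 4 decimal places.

-1.0212, -1.5456

Euler on (p,q): p_{n+1} = p_n + h·p', q_{n+1} = q_n + h·q'.
0.000000: (-0.800000, -1.400000); f=(-1.701600, -1.120000) → (-1.021208, -1.545600)
(p(0.13), q(0.13)) ≈ (-1.0212, -1.5456)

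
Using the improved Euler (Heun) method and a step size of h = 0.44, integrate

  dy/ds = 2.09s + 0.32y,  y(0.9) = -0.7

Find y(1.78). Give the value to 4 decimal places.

1.8467

Heun: k1 = f(s_n, y_n); k2 = f(s_n + h, y_n + h·k1); y_{n+1} = y_n + (h/2)·(k1 + k2).
s=0.900000, y=-0.700000:
  k1 = f(0.900000, -0.700000) = 1.657000
  k2 = f(1.340000, 0.029080) = 2.809906
  y ← -0.700000 + (0.44/2)·(1.657000 + 2.809906) = 0.282719
s=1.340000, y=0.282719:
  k1 = f(1.340000, 0.282719) = 2.891070
  k2 = f(1.780000, 1.554790) = 4.217733
  y ← 0.282719 + (0.44/2)·(2.891070 + 4.217733) = 1.846656
y(1.78) ≈ 1.8467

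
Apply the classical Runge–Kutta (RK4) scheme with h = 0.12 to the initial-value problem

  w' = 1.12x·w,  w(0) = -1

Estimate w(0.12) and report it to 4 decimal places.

-1.0081

RK4: k1 = f(x_n, w_n); k2 = f(x_n + h/2, w_n + (h/2)·k1); k3 = f(x_n + h/2, w_n + (h/2)·k2); k4 = f(x_n + h, w_n + h·k3); w_{n+1} = w_n + (h/6)·(k1 + 2k2 + 2k3 + k4).
x=0.000000, w=-1.000000:
  k1 = f(0.000000, -1.000000) = 0.000000
  k2 = f(0.060000, -1.000000) = -0.067200
  k3 = f(0.060000, -1.004032) = -0.067471
  k4 = f(0.120000, -1.008097) = -0.135488
  w ← -1.000000 + (0.12/6)·(k1 + 2k2 + 2k3 + k4) = -1.008097
w(0.12) ≈ -1.0081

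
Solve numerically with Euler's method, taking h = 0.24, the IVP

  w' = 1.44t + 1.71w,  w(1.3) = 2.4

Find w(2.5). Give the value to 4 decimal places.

Euler: w_{n+1} = w_n + h·f(t_n, w_n).
t=1.300000, w=2.400000: f=5.976000 → w ← 2.400000 + 0.24·5.976000 = 3.834240
t=1.540000, w=3.834240: f=8.774150 → w ← 3.834240 + 0.24·8.774150 = 5.940036
t=1.780000, w=5.940036: f=12.720662 → w ← 5.940036 + 0.24·12.720662 = 8.992995
t=2.020000, w=8.992995: f=18.286821 → w ← 8.992995 + 0.24·18.286821 = 13.381832
t=2.260000, w=13.381832: f=26.137333 → w ← 13.381832 + 0.24·26.137333 = 19.654792
w(2.5) ≈ 19.6548

19.6548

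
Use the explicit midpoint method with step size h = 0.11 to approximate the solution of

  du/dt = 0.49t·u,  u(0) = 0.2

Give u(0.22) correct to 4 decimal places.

0.2024

Midpoint: k1 = f(t_n, u_n); k2 = f(t_n + h/2, u_n + (h/2)·k1); u_{n+1} = u_n + h·k2.
t=0.000000, u=0.200000:
  k1 = f(0.000000, 0.200000) = 0.000000
  k2 = f(0.055000, 0.200000) = 0.005390
  u ← 0.200000 + 0.11·0.005390 = 0.200593
t=0.110000, u=0.200593:
  k1 = f(0.110000, 0.200593) = 0.010812
  k2 = f(0.165000, 0.201188) = 0.016266
  u ← 0.200593 + 0.11·0.016266 = 0.202382
u(0.22) ≈ 0.2024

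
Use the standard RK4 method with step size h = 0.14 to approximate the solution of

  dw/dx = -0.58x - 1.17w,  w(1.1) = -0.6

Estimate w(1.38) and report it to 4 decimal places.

-0.6052

RK4: k1 = f(x_n, w_n); k2 = f(x_n + h/2, w_n + (h/2)·k1); k3 = f(x_n + h/2, w_n + (h/2)·k2); k4 = f(x_n + h, w_n + h·k3); w_{n+1} = w_n + (h/6)·(k1 + 2k2 + 2k3 + k4).
x=1.100000, w=-0.600000:
  k1 = f(1.100000, -0.600000) = 0.064000
  k2 = f(1.170000, -0.595520) = 0.018158
  k3 = f(1.170000, -0.598729) = 0.021913
  k4 = f(1.240000, -0.596932) = -0.020789
  w ← -0.600000 + (0.14/6)·(k1 + 2k2 + 2k3 + k4) = -0.597122
x=1.240000, w=-0.597122:
  k1 = f(1.240000, -0.597122) = -0.020568
  k2 = f(1.310000, -0.598561) = -0.059483
  k3 = f(1.310000, -0.601286) = -0.056296
  k4 = f(1.380000, -0.605003) = -0.092546
  w ← -0.597122 + (0.14/6)·(k1 + 2k2 + 2k3 + k4) = -0.605164
w(1.38) ≈ -0.6052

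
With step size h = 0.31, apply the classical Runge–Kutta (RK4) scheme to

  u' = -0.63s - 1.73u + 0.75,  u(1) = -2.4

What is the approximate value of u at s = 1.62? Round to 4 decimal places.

-0.8638

RK4: k1 = f(s_n, u_n); k2 = f(s_n + h/2, u_n + (h/2)·k1); k3 = f(s_n + h/2, u_n + (h/2)·k2); k4 = f(s_n + h, u_n + h·k3); u_{n+1} = u_n + (h/6)·(k1 + 2k2 + 2k3 + k4).
s=1.000000, u=-2.400000:
  k1 = f(1.000000, -2.400000) = 4.272000
  k2 = f(1.155000, -1.737840) = 3.028813
  k3 = f(1.155000, -1.930534) = 3.362174
  k4 = f(1.310000, -1.357726) = 2.273566
  u ← -2.400000 + (0.31/6)·(k1 + 2k2 + 2k3 + k4) = -1.401410
s=1.310000, u=-1.401410:
  k1 = f(1.310000, -1.401410) = 2.349140
  k2 = f(1.465000, -1.037294) = 1.621568
  k3 = f(1.465000, -1.150067) = 1.816667
  k4 = f(1.620000, -0.838244) = 1.179562
  u ← -1.401410 + (0.31/6)·(k1 + 2k2 + 2k3 + k4) = -0.863810
u(1.62) ≈ -0.8638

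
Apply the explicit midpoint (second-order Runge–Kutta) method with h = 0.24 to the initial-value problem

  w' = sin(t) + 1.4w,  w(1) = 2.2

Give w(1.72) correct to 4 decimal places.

7.0842

Midpoint: k1 = f(t_n, w_n); k2 = f(t_n + h/2, w_n + (h/2)·k1); w_{n+1} = w_n + h·k2.
t=1.000000, w=2.200000:
  k1 = f(1.000000, 2.200000) = 3.921471
  k2 = f(1.120000, 2.670577) = 4.638908
  w ← 2.200000 + 0.24·4.638908 = 3.313338
t=1.240000, w=3.313338:
  k1 = f(1.240000, 3.313338) = 5.584457
  k2 = f(1.360000, 3.983473) = 6.554726
  w ← 3.313338 + 0.24·6.554726 = 4.886472
t=1.480000, w=4.886472:
  k1 = f(1.480000, 4.886472) = 7.836942
  k2 = f(1.600000, 5.826905) = 9.157241
  w ← 4.886472 + 0.24·9.157241 = 7.084210
w(1.72) ≈ 7.0842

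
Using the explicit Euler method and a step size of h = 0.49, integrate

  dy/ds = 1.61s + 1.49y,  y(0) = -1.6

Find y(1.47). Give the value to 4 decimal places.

-6.8439

Euler: y_{n+1} = y_n + h·f(s_n, y_n).
s=0.000000, y=-1.600000: f=-2.384000 → y ← -1.600000 + 0.49·(-2.384000) = -2.768160
s=0.490000, y=-2.768160: f=-3.335658 → y ← -2.768160 + 0.49·(-3.335658) = -4.402633
s=0.980000, y=-4.402633: f=-4.982123 → y ← -4.402633 + 0.49·(-4.982123) = -6.843873
y(1.47) ≈ -6.8439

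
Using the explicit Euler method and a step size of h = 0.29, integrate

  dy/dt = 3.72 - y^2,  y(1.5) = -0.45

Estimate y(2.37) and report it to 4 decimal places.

1.9325

Euler: y_{n+1} = y_n + h·f(t_n, y_n).
t=1.500000, y=-0.450000: f=3.517500 → y ← -0.450000 + 0.29·3.517500 = 0.570075
t=1.790000, y=0.570075: f=3.395014 → y ← 0.570075 + 0.29·3.395014 = 1.554629
t=2.080000, y=1.554629: f=1.303128 → y ← 1.554629 + 0.29·1.303128 = 1.932536
y(2.37) ≈ 1.9325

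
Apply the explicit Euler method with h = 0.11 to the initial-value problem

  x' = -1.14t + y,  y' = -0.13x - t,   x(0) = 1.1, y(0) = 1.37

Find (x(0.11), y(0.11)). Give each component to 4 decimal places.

Euler on (x,y): x_{n+1} = x_n + h·x', y_{n+1} = y_n + h·y'.
0.000000: (1.100000, 1.370000); f=(1.370000, -0.143000) → (1.250700, 1.354270)
(x(0.11), y(0.11)) ≈ (1.2507, 1.3543)

1.2507, 1.3543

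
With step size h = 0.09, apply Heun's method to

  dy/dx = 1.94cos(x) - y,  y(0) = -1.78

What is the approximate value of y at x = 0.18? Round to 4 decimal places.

Heun: k1 = f(x_n, y_n); k2 = f(x_n + h, y_n + h·k1); y_{n+1} = y_n + (h/2)·(k1 + k2).
x=0.000000, y=-1.780000:
  k1 = f(0.000000, -1.780000) = 3.720000
  k2 = f(0.090000, -1.445200) = 3.377348
  y ← -1.780000 + (0.09/2)·(3.720000 + 3.377348) = -1.460619
x=0.090000, y=-1.460619:
  k1 = f(0.090000, -1.460619) = 3.392768
  k2 = f(0.180000, -1.155270) = 3.063927
  y ← -1.460619 + (0.09/2)·(3.392768 + 3.063927) = -1.170068
y(0.18) ≈ -1.1701

-1.1701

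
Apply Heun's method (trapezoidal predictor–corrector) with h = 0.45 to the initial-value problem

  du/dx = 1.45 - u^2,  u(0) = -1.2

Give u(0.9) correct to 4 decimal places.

-1.1747

Heun: k1 = f(x_n, u_n); k2 = f(x_n + h, u_n + h·k1); u_{n+1} = u_n + (h/2)·(k1 + k2).
x=0.000000, u=-1.200000:
  k1 = f(0.000000, -1.200000) = 0.010000
  k2 = f(0.450000, -1.195500) = 0.020780
  u ← -1.200000 + (0.45/2)·(0.010000 + 0.020780) = -1.193075
x=0.450000, u=-1.193075:
  k1 = f(0.450000, -1.193075) = 0.026573
  k2 = f(0.900000, -1.181117) = 0.054963
  u ← -1.193075 + (0.45/2)·(0.026573 + 0.054963) = -1.174729
u(0.9) ≈ -1.1747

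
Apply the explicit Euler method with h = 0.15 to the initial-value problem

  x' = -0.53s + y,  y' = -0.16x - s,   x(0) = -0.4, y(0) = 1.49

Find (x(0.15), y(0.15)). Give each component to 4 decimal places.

Euler on (x,y): x_{n+1} = x_n + h·x', y_{n+1} = y_n + h·y'.
0.000000: (-0.400000, 1.490000); f=(1.490000, 0.064000) → (-0.176500, 1.499600)
(x(0.15), y(0.15)) ≈ (-0.1765, 1.4996)

-0.1765, 1.4996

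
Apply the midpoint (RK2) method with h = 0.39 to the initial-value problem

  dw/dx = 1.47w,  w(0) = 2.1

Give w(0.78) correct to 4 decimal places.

6.3407

Midpoint: k1 = f(x_n, w_n); k2 = f(x_n + h/2, w_n + (h/2)·k1); w_{n+1} = w_n + h·k2.
x=0.000000, w=2.100000:
  k1 = f(0.000000, 2.100000) = 3.087000
  k2 = f(0.195000, 2.701965) = 3.971889
  w ← 2.100000 + 0.39·3.971889 = 3.649037
x=0.390000, w=3.649037:
  k1 = f(0.390000, 3.649037) = 5.364084
  k2 = f(0.585000, 4.695033) = 6.901698
  w ← 3.649037 + 0.39·6.901698 = 6.340699
w(0.78) ≈ 6.3407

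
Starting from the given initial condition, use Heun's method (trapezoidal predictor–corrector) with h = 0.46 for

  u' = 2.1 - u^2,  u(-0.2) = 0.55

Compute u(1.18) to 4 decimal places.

Heun: k1 = f(t_n, u_n); k2 = f(t_n + h, u_n + h·k1); u_{n+1} = u_n + (h/2)·(k1 + k2).
t=-0.200000, u=0.550000:
  k1 = f(-0.200000, 0.550000) = 1.797500
  k2 = f(0.260000, 1.376850) = 0.204284
  u ← 0.550000 + (0.46/2)·(1.797500 + 0.204284) = 1.010410
t=0.260000, u=1.010410:
  k1 = f(0.260000, 1.010410) = 1.079071
  k2 = f(0.720000, 1.506783) = -0.170395
  u ← 1.010410 + (0.46/2)·(1.079071 + (-0.170395)) = 1.219406
t=0.720000, u=1.219406:
  k1 = f(0.720000, 1.219406) = 0.613049
  k2 = f(1.180000, 1.501409) = -0.154228
  u ← 1.219406 + (0.46/2)·(0.613049 + (-0.154228)) = 1.324935
u(1.18) ≈ 1.3249

1.3249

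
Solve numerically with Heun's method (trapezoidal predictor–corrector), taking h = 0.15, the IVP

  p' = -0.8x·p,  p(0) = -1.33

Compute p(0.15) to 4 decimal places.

Heun: k1 = f(x_n, p_n); k2 = f(x_n + h, p_n + h·k1); p_{n+1} = p_n + (h/2)·(k1 + k2).
x=0.000000, p=-1.330000:
  k1 = f(0.000000, -1.330000) = 0.000000
  k2 = f(0.150000, -1.330000) = 0.159600
  p ← -1.330000 + (0.15/2)·(0.000000 + 0.159600) = -1.318030
p(0.15) ≈ -1.3180

-1.3180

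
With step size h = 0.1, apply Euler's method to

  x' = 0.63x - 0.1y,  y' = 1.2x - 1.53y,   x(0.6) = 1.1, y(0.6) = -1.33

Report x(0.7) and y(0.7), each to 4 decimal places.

1.1826, -0.9945

Euler on (x,y): x_{n+1} = x_n + h·x', y_{n+1} = y_n + h·y'.
0.600000: (1.100000, -1.330000); f=(0.826000, 3.354900) → (1.182600, -0.994510)
(x(0.7), y(0.7)) ≈ (1.1826, -0.9945)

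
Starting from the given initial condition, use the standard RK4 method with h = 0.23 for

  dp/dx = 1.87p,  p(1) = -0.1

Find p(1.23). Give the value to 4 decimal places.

RK4: k1 = f(x_n, p_n); k2 = f(x_n + h/2, p_n + (h/2)·k1); k3 = f(x_n + h/2, p_n + (h/2)·k2); k4 = f(x_n + h, p_n + h·k3); p_{n+1} = p_n + (h/6)·(k1 + 2k2 + 2k3 + k4).
x=1.000000, p=-0.100000:
  k1 = f(1.000000, -0.100000) = -0.187000
  k2 = f(1.115000, -0.121505) = -0.227214
  k3 = f(1.115000, -0.126130) = -0.235862
  k4 = f(1.230000, -0.154248) = -0.288444
  p ← -0.100000 + (0.23/6)·(k1 + 2k2 + 2k3 + k4) = -0.153728
p(1.23) ≈ -0.1537

-0.1537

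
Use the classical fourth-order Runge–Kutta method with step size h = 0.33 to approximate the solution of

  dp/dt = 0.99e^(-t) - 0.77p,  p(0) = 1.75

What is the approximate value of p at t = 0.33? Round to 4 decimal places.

1.6013

RK4: k1 = f(t_n, p_n); k2 = f(t_n + h/2, p_n + (h/2)·k1); k3 = f(t_n + h/2, p_n + (h/2)·k2); k4 = f(t_n + h, p_n + h·k3); p_{n+1} = p_n + (h/6)·(k1 + 2k2 + 2k3 + k4).
t=0.000000, p=1.750000:
  k1 = f(0.000000, 1.750000) = -0.357500
  k2 = f(0.165000, 1.691013) = -0.462665
  k3 = f(0.165000, 1.673660) = -0.449304
  k4 = f(0.330000, 1.601730) = -0.521597
  p ← 1.750000 + (0.33/6)·(k1 + 2k2 + 2k3 + k4) = 1.601333
p(0.33) ≈ 1.6013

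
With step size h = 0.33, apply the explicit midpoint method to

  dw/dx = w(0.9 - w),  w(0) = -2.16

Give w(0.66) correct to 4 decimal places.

Midpoint: k1 = f(x_n, w_n); k2 = f(x_n + h/2, w_n + (h/2)·k1); w_{n+1} = w_n + h·k2.
x=0.000000, w=-2.160000:
  k1 = f(0.000000, -2.160000) = -6.609600
  k2 = f(0.165000, -3.250584) = -13.491822
  w ← -2.160000 + 0.33·(-13.491822) = -6.612301
x=0.330000, w=-6.612301:
  k1 = f(0.330000, -6.612301) = -49.673599
  k2 = f(0.495000, -14.808445) = -232.617645
  w ← -6.612301 + 0.33·(-232.617645) = -83.376124
w(0.66) ≈ -83.3761

-83.3761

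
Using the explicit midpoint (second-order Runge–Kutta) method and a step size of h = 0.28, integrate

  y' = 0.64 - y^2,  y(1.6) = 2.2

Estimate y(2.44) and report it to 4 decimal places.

1.1149

Midpoint: k1 = f(x_n, y_n); k2 = f(x_n + h/2, y_n + (h/2)·k1); y_{n+1} = y_n + h·k2.
x=1.600000, y=2.200000:
  k1 = f(1.600000, 2.200000) = -4.200000
  k2 = f(1.740000, 1.612000) = -1.958544
  y ← 2.200000 + 0.28·(-1.958544) = 1.651608
x=1.880000, y=1.651608:
  k1 = f(1.880000, 1.651608) = -2.087808
  k2 = f(2.020000, 1.359315) = -1.207736
  y ← 1.651608 + 0.28·(-1.207736) = 1.313442
x=2.160000, y=1.313442:
  k1 = f(2.160000, 1.313442) = -1.085129
  k2 = f(2.300000, 1.161524) = -0.709137
  y ← 1.313442 + 0.28·(-0.709137) = 1.114883
y(2.44) ≈ 1.1149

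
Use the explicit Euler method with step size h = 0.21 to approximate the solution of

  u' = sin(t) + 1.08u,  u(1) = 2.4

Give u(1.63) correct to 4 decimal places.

Euler: u_{n+1} = u_n + h·f(t_n, u_n).
t=1.000000, u=2.400000: f=3.433471 → u ← 2.400000 + 0.21·3.433471 = 3.121029
t=1.210000, u=3.121029: f=4.306327 → u ← 3.121029 + 0.21·4.306327 = 4.025358
t=1.420000, u=4.025358: f=5.336038 → u ← 4.025358 + 0.21·5.336038 = 5.145926
u(1.63) ≈ 5.1459

5.1459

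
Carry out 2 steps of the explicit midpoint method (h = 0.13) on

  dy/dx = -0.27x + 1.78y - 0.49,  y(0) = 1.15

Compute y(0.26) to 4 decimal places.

1.6497

Midpoint: k1 = f(x_n, y_n); k2 = f(x_n + h/2, y_n + (h/2)·k1); y_{n+1} = y_n + h·k2.
x=0.000000, y=1.150000:
  k1 = f(0.000000, 1.150000) = 1.557000
  k2 = f(0.065000, 1.251205) = 1.719595
  y ← 1.150000 + 0.13·1.719595 = 1.373547
x=0.130000, y=1.373547:
  k1 = f(0.130000, 1.373547) = 1.919814
  k2 = f(0.195000, 1.498335) = 2.124387
  y ← 1.373547 + 0.13·2.124387 = 1.649718
y(0.26) ≈ 1.6497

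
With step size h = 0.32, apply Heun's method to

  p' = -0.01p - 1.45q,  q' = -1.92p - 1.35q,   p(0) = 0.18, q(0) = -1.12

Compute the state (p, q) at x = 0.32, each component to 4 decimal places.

Heun on (p,q): k1 = f(x_n, state_n); k2 = f(x_n + h, state_n + h·k1); state_{n+1} = state_n + (h/2)·(k1 + k2).
0.000000: (0.180000, -1.120000)
  k1 = (1.622200, 1.166400)
  predictor → (0.699104, -0.746752)
  k2 = (1.075799, -0.334164)
  → (0.611680, -0.986842)
(p(0.32), q(0.32)) ≈ (0.6117, -0.9868)

0.6117, -0.9868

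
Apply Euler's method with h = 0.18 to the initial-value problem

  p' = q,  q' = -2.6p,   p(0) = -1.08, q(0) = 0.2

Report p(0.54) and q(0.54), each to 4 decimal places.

-0.7021, 1.6232

Euler on (p,q): p_{n+1} = p_n + h·p', q_{n+1} = q_n + h·q'.
0.000000: (-1.080000, 0.200000); f=(0.200000, 2.808000) → (-1.044000, 0.705440)
0.180000: (-1.044000, 0.705440); f=(0.705440, 2.714400) → (-0.917021, 1.194032)
0.360000: (-0.917021, 1.194032); f=(1.194032, 2.384254) → (-0.702095, 1.623198)
(p(0.54), q(0.54)) ≈ (-0.7021, 1.6232)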